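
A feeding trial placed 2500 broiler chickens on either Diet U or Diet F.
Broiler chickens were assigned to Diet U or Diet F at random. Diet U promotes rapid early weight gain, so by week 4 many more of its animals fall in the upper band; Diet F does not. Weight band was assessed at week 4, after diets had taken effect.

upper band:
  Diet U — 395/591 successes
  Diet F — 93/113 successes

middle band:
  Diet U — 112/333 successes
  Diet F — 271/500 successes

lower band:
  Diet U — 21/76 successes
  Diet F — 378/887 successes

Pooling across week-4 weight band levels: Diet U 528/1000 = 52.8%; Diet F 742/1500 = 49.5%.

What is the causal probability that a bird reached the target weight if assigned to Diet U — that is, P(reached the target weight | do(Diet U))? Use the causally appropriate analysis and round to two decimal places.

0.53

The week-4 weight band-specific comparison favours Diet F throughout, but the pooled figures favour Diet U. The question is whether to condition on week-4 weight band.
Stratifying would compare diets among broiler chickens the diets themselves sorted into week-4 weight band groups — a form of selection on an intermediate. The unconditioned pooled rates give the total causal effect.
So P(outcome | do(Diet U)) is just the pooled rate for Diet U: 528/1000 = 0.528.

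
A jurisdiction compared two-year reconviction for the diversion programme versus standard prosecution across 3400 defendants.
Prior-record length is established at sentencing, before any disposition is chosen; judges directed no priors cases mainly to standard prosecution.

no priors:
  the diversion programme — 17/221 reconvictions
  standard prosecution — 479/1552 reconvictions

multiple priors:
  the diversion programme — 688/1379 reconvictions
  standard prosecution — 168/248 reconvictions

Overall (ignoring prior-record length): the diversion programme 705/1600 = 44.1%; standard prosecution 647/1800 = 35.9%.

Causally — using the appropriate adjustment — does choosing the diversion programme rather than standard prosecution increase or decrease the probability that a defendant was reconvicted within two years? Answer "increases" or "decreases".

Prior-record length satisfies the back-door criterion: it is not a descendant of the disposition, and it blocks the spurious path from disposition to outcome. Adjusting for it (i.e., using the within-prior-record length rates) gives the causal effect.
Within each level — no priors: 7.7% vs 30.9%; multiple priors: 49.9% vs 67.7% — the diversion programme is lower every time.

decreases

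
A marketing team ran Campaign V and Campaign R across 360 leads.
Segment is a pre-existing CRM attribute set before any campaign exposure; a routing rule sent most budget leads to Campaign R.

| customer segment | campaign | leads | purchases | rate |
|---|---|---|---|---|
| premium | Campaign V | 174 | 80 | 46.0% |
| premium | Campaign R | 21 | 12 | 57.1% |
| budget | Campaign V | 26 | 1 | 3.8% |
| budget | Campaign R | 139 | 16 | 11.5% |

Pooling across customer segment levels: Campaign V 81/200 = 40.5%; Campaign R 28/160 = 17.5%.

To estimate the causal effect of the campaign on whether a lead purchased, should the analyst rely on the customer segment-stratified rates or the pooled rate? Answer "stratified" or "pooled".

Within every customer segment level Campaign R has the higher rate, yet pooled Campaign V does — Simpson's reversal.
Nothing the campaign does changes customer segment; the imbalance is an allocation artefact. With customer segment also predicting the outcome, the pooled figure is confounded, and the within-stratum comparison is the causal one.
Within each level — premium: 46.0% vs 57.1%; budget: 3.8% vs 11.5% — Campaign R is higher every time.

stratified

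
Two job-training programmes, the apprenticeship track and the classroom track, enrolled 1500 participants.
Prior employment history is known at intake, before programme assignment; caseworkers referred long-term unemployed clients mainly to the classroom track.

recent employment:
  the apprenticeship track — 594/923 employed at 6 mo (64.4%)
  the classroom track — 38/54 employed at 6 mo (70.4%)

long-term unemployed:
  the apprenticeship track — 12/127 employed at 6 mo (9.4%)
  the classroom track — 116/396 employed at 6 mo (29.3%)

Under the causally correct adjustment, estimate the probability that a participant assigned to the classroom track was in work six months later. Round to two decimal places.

0.56

The stratified and pooled comparisons disagree (the classroom track wins within each prior employment history; the apprenticeship track wins overall), so the answer turns on the causal role of prior employment history.
Prior employment history is set before the programme has any effect — it is not caused by the programme — and it independently drives the outcome. That makes it a confounder, so the causal comparison is within prior employment history levels.
Standardising the classroom track to the population prior employment history mix: 0.651·38/54 + 0.349·116/396 = 0.560.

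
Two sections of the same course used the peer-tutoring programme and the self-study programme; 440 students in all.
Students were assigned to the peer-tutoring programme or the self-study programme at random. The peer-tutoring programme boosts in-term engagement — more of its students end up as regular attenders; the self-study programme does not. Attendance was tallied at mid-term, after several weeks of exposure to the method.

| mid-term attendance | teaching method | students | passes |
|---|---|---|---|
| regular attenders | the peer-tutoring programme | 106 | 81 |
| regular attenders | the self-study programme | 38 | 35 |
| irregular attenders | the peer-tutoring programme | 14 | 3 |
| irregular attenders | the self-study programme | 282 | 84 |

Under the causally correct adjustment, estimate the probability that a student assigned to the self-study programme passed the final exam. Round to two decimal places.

The stratified and pooled comparisons disagree (the self-study programme wins within each mid-term attendance; the peer-tutoring programme wins overall), so the answer turns on the causal role of mid-term attendance.
Because the teaching method influences mid-term attendance, mid-term attendance is a post-treatment mediator, not a confounder. Stratifying on it would bias the estimate; the causal effect is the crude pooled difference.
So P(outcome | do(the self-study programme)) is just the pooled rate for the self-study programme: 119/320 = 0.372.

0.37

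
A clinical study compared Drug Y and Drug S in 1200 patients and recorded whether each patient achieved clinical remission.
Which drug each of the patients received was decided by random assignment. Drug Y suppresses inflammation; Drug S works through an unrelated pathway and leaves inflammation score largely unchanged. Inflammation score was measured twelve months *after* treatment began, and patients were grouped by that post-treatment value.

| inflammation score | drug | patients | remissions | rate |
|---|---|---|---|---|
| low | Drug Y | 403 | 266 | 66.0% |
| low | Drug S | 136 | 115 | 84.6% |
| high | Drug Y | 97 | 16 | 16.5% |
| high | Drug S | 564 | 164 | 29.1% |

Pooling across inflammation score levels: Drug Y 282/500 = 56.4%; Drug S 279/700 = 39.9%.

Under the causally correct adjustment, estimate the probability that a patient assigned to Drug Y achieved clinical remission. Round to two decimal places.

0.56

Drug S is higher inside every inflammation score stratum but Drug Y is higher in aggregate. Whether to stratify depends on how inflammation score relates to the drug.
Inflammation score lies on the pathway drug → inflammation score → outcome, so adjusting for it blocks the indirect effect. For the total causal effect of drug, use the unadjusted pooled rates.
So P(outcome | do(Drug Y)) is just the pooled rate for Drug Y: 282/500 = 0.564.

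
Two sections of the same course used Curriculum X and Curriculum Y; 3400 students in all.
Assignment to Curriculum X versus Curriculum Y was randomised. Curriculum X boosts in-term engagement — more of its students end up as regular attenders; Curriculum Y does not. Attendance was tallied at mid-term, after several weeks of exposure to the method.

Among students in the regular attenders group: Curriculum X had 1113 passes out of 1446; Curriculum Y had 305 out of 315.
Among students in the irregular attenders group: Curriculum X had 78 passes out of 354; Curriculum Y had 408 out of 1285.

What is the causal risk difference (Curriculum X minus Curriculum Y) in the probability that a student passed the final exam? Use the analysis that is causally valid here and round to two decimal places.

+0.22

Stratifying would compare teaching methods among students the teaching methods themselves sorted into mid-term attendance groups — a form of selection on an intermediate. The unconditioned pooled rates give the total causal effect.
The causal difference is the pooled difference: 0.662 − 0.446 = +0.216.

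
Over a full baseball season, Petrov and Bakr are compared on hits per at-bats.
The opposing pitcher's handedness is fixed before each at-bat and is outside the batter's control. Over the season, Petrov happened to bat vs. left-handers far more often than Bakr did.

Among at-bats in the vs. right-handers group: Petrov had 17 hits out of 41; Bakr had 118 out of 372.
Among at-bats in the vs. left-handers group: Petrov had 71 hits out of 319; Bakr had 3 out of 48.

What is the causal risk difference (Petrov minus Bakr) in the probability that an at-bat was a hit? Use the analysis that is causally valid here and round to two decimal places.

Within every pitcher handedness level Petrov has the higher rate, yet pooled Bakr does — Simpson's reversal.
Nothing the player does changes pitcher handedness; the imbalance is an allocation artefact. With pitcher handedness also predicting the outcome, the pooled figure is confounded, and the within-stratum comparison is the causal one.
Adjusting over the population distribution of pitcher handedness: 0.529·(0.415−0.317) + 0.471·(0.223−0.062) = +0.127.

+0.13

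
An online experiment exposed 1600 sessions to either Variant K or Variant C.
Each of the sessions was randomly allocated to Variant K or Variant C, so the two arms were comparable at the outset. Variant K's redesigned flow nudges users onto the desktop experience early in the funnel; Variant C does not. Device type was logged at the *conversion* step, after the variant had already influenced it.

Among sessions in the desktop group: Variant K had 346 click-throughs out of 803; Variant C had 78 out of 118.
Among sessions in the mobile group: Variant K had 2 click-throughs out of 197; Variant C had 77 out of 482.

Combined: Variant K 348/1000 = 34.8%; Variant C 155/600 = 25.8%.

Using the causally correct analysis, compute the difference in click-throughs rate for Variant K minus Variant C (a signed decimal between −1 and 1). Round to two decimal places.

Device type is downstream of the variant. One should not condition on a consequence of treatment, so the overall rates are the right comparison.
The causal difference is the pooled difference: 0.348 − 0.258 = +0.090.

+0.09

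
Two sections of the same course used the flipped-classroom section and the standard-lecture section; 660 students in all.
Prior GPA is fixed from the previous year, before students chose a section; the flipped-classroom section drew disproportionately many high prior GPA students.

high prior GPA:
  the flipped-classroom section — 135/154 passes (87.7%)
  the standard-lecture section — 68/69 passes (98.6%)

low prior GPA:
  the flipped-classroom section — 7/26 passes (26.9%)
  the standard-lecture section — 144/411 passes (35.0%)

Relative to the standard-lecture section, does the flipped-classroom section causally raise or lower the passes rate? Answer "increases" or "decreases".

decreases

Within every prior GPA band level the standard-lecture section has the higher rate, yet pooled the flipped-classroom section does — Simpson's reversal.
Prior GPA band is set before the teaching method has any effect — it is not caused by the teaching method — and it independently drives the outcome. That makes it a confounder, so the causal comparison is within prior GPA band levels.
Within each level — high prior GPA: 87.7% vs 98.6%; low prior GPA: 26.9% vs 35.0% — the standard-lecture section is higher every time.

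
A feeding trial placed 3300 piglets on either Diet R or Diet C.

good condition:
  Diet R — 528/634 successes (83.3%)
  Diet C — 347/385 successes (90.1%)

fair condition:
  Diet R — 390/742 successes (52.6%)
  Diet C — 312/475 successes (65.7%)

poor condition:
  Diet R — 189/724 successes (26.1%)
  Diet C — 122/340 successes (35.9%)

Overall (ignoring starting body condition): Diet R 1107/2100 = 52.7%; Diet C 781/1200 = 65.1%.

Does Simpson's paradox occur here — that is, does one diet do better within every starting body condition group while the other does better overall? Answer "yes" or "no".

no

Within each starting body condition level (good condition 83.3% vs 90.1%; fair condition 52.6% vs 65.7%; poor condition 26.1% vs 35.9%), Diet C has the higher rate every time. Pooled: 52.7% vs 65.1% — Diet C has the higher rate overall. They agree.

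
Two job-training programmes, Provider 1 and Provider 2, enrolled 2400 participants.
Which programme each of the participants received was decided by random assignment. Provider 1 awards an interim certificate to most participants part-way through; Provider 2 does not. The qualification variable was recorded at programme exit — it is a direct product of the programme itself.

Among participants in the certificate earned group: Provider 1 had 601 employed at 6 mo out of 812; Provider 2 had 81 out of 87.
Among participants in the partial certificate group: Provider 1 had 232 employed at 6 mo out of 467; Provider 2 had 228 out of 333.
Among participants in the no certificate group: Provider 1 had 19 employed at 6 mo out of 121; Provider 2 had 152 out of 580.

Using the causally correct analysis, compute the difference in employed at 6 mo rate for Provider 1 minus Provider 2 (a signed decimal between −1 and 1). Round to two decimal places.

Qualification attained during the programme is downstream of the programme. One should not condition on a consequence of treatment, so the overall rates are the right comparison.
The causal difference is the pooled difference: 0.609 − 0.461 = +0.148.

+0.15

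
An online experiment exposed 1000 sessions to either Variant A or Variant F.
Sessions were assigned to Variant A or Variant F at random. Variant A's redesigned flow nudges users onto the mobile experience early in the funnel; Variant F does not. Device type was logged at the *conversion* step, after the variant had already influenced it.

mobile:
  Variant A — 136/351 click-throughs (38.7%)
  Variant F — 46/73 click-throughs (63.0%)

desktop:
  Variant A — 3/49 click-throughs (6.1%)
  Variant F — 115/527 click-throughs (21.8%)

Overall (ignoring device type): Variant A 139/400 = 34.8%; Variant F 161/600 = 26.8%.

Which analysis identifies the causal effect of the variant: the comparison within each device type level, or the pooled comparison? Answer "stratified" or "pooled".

pooled

Because the variant influences device type, device type is a post-treatment mediator, not a confounder. Stratifying on it would bias the estimate; the causal effect is the crude pooled difference.
Pooled: Variant A 34.8% vs Variant F 26.8%; Variant A is higher overall.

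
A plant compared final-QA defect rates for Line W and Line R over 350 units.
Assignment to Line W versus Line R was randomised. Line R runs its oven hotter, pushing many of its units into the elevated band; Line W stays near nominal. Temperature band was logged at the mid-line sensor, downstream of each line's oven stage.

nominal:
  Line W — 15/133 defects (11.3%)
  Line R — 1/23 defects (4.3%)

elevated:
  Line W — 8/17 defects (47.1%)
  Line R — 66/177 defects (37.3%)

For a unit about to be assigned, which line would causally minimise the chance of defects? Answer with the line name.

Line W

The in-process temperature band-specific comparison favours Line R throughout, but the pooled figures favour Line W. The question is whether to condition on in-process temperature band.
Stratifying would compare lines among units the lines themselves sorted into in-process temperature band groups — a form of selection on an intermediate. The unconditioned pooled rates give the total causal effect.
Pooled: Line W 15.3% vs Line R 33.5%; Line W is lower overall.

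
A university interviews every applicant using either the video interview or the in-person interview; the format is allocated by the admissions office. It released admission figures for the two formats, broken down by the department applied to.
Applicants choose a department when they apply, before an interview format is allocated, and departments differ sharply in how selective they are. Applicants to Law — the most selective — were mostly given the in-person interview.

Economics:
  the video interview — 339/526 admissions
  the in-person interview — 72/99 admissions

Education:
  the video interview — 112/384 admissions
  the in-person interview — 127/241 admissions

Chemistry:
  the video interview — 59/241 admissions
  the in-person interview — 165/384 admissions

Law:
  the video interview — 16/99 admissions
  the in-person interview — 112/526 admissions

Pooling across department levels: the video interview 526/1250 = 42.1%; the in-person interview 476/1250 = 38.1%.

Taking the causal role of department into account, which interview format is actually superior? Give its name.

the in-person interview

Department differs across interview formats for reasons unrelated to any effect of the interview format itself, and it separately predicts the outcome — a classic confounder. We must compare within department levels.
Within each level — Economics: 64.4% vs 72.7%; Education: 29.2% vs 52.7%; Chemistry: 24.5% vs 43.0%; Law: 16.2% vs 21.3% — the in-person interview is higher every time.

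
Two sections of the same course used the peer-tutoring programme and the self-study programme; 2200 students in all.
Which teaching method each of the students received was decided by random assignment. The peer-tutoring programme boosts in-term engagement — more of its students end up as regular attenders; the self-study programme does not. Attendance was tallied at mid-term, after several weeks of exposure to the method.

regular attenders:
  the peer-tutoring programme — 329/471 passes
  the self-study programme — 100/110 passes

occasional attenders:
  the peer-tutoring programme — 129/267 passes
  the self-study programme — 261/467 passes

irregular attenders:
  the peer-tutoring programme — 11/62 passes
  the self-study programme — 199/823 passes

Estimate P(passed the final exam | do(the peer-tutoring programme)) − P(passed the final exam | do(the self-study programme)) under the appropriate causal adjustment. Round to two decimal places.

+0.19

Within every mid-term attendance level the self-study programme has the higher rate, yet pooled the peer-tutoring programme does — Simpson's reversal.
Mid-term attendance is downstream of the teaching method. One should not condition on a consequence of treatment, so the overall rates are the right comparison.
The causal difference is the pooled difference: 0.586 − 0.400 = +0.186.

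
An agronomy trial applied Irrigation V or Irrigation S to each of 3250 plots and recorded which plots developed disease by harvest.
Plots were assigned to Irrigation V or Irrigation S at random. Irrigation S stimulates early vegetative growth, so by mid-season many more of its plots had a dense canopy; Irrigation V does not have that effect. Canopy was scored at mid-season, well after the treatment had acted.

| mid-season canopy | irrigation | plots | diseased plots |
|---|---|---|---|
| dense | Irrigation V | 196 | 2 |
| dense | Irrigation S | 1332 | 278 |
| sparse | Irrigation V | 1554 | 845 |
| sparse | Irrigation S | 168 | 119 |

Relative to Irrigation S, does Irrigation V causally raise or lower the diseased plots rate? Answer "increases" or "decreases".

increases

Stratifying would compare irrigations among plots the irrigations themselves sorted into mid-season canopy groups — a form of selection on an intermediate. The unconditioned pooled rates give the total causal effect.
Pooled: Irrigation V 48.4% vs Irrigation S 26.5%; Irrigation S is lower overall.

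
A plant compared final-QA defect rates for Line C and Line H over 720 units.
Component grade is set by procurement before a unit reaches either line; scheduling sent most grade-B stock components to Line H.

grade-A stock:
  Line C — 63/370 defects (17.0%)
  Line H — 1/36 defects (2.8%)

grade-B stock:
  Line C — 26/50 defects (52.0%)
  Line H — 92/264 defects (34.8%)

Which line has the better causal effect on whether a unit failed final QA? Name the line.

Within every component grade level Line H has the lower rate, yet pooled Line C does — Simpson's reversal.
Component grade differs across lines for reasons unrelated to any effect of the line itself, and it separately predicts the outcome — a classic confounder. We must compare within component grade levels.
Within each level — grade-A stock: 17.0% vs 2.8%; grade-B stock: 52.0% vs 34.8% — Line H is lower every time.

Line H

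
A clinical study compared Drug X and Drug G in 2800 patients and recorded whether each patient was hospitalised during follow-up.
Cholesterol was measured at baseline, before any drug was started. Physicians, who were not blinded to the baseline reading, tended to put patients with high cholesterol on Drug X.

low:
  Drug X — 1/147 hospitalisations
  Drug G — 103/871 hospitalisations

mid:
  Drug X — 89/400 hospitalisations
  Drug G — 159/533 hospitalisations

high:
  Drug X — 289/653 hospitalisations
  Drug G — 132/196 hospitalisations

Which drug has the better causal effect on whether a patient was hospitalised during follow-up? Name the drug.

Drug X

Within every cholesterol level Drug X has the lower rate, yet pooled Drug G does — Simpson's reversal.
Since cholesterol is a pre-existing factor (not a product of the drug) and it affects the outcome on its own, it is a confounder. The stratified rates, not the pooled rate, identify the causal effect.
Within each level — low: 0.7% vs 11.8%; mid: 22.2% vs 29.8%; high: 44.3% vs 67.3% — Drug X is lower every time.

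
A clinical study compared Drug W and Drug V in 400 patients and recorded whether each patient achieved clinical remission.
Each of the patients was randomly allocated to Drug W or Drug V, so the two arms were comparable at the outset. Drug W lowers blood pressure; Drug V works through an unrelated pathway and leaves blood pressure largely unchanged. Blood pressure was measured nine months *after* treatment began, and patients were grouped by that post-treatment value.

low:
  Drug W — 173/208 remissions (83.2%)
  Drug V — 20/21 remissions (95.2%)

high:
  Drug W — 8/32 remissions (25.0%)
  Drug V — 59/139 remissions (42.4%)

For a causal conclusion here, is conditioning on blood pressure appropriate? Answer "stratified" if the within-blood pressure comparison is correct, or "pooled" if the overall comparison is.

The stratified and pooled comparisons disagree (Drug V wins within each blood pressure; Drug W wins overall), so the answer turns on the causal role of blood pressure.
Blood pressure is recorded after the drug and is itself shifted by it — it sits on the causal path from drug to outcome. Conditioning on a mediator would strip out part of the effect we want; the pooled comparison gives the total causal effect.
Pooled: Drug W 75.4% vs Drug V 49.4%; Drug W is higher overall.

pooled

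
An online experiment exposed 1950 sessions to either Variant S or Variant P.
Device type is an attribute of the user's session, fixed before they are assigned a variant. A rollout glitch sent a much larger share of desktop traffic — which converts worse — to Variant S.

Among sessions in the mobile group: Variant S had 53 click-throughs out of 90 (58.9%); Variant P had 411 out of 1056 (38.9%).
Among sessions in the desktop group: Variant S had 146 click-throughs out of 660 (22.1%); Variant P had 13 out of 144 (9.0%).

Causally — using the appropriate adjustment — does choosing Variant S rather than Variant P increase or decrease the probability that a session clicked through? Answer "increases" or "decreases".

increases

Within every device type level Variant S has the higher rate, yet pooled Variant P does — Simpson's reversal.
Device type satisfies the back-door criterion: it is not a descendant of the variant, and it blocks the spurious path from variant to outcome. Adjusting for it (i.e., using the within-device type rates) gives the causal effect.
Within each level — mobile: 58.9% vs 38.9%; desktop: 22.1% vs 9.0% — Variant S is higher every time.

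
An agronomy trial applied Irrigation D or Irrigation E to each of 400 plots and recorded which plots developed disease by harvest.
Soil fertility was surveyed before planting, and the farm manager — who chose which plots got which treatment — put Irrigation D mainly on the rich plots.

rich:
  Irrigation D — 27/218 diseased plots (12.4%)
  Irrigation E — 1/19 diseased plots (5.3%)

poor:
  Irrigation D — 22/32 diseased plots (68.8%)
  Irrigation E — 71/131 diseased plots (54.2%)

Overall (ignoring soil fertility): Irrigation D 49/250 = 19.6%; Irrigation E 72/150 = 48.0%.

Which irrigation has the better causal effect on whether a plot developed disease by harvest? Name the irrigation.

Within every soil fertility level Irrigation E has the lower rate, yet pooled Irrigation D does — Simpson's reversal.
Here soil fertility is a common cause — it drives both which irrigation a case falls under and the outcome. The crude comparison mixes populations; the stratum-specific rates are the causally relevant ones.
Within each level — rich: 12.4% vs 5.3%; poor: 68.8% vs 54.2% — Irrigation E is lower every time.

Irrigation E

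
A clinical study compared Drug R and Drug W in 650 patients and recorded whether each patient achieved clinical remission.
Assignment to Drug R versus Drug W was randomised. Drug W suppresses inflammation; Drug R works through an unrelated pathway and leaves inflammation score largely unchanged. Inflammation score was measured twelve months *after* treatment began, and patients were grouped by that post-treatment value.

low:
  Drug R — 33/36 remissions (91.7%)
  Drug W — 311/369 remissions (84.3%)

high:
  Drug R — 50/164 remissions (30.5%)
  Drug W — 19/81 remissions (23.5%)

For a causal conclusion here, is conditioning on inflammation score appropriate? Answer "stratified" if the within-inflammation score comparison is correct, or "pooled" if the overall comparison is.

pooled

Because the drug influences inflammation score, inflammation score is a post-treatment mediator, not a confounder. Stratifying on it would bias the estimate; the causal effect is the crude pooled difference.
Pooled: Drug R 41.5% vs Drug W 73.3%; Drug W is higher overall.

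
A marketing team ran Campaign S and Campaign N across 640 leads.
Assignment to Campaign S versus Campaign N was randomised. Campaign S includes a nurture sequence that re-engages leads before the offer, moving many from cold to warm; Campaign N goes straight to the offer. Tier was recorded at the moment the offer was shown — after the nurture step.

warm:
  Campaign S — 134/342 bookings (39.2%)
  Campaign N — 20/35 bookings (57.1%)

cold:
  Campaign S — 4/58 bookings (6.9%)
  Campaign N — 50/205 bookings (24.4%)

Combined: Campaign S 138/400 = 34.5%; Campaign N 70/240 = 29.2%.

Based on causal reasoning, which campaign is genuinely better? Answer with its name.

The distribution of engagement tier is itself part of what the campaign does — it is an intermediate outcome. Holding it fixed would remove that part of the effect; the total effect is the pooled difference.
Pooled: Campaign S 34.5% vs Campaign N 29.2%; Campaign S is higher overall.

Campaign S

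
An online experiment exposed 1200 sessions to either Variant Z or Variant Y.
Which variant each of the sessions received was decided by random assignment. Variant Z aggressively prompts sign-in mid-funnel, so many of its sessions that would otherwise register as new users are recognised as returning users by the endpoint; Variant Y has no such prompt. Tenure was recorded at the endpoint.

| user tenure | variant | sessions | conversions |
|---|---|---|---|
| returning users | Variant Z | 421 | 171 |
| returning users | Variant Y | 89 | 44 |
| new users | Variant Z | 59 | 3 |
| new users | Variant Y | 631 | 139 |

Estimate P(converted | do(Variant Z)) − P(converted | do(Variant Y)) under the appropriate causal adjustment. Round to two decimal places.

+0.11

Because the variant influences user tenure, user tenure is a post-treatment mediator, not a confounder. Stratifying on it would bias the estimate; the causal effect is the crude pooled difference.
The causal difference is the pooled difference: 0.362 − 0.254 = +0.108.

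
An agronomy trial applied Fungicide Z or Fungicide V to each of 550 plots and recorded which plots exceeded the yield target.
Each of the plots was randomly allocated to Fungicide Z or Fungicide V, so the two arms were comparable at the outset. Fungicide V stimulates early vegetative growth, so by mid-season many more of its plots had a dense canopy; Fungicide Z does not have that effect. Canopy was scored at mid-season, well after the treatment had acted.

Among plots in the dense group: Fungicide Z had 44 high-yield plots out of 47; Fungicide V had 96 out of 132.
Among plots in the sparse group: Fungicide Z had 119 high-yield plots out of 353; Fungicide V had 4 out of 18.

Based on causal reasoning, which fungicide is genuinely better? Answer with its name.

Mid-season canopy is downstream of the fungicide. One should not condition on a consequence of treatment, so the overall rates are the right comparison.
Pooled: Fungicide Z 40.8% vs Fungicide V 66.7%; Fungicide V is higher overall.

Fungicide V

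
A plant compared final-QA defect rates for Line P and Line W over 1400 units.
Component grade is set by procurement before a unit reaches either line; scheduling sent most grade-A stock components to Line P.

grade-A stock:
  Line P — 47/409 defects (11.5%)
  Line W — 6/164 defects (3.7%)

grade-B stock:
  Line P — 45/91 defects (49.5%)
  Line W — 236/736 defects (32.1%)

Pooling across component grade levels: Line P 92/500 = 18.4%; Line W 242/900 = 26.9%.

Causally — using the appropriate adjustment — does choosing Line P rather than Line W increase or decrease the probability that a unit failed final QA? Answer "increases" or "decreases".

increases

Component grade satisfies the back-door criterion: it is not a descendant of the line, and it blocks the spurious path from line to outcome. Adjusting for it (i.e., using the within-component grade rates) gives the causal effect.
Within each level — grade-A stock: 11.5% vs 3.7%; grade-B stock: 49.5% vs 32.1% — Line W is lower every time.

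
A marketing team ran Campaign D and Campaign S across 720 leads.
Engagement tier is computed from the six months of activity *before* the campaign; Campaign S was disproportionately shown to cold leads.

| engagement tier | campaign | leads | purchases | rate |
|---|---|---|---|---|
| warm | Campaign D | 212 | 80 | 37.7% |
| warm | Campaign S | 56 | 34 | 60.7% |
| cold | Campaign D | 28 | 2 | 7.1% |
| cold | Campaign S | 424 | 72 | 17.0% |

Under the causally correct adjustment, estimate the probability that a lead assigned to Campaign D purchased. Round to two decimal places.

0.19

Within every engagement tier level Campaign S has the higher rate, yet pooled Campaign D does — Simpson's reversal.
Here engagement tier is a common cause — it drives both which campaign a case falls under and the outcome. The crude comparison mixes populations; the stratum-specific rates are the causally relevant ones.
Standardising Campaign D to the population engagement tier mix: 0.372·80/212 + 0.628·2/28 = 0.185.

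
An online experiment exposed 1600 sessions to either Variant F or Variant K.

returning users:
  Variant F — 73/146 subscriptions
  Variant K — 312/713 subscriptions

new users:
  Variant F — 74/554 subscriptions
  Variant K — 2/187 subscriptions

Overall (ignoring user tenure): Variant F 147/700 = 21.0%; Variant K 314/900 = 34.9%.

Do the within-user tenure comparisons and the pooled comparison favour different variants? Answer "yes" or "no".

yes

Within each user tenure level (returning users 50.0% vs 43.8%; new users 13.4% vs 1.1%), Variant F has the higher rate every time. Pooled: 21.0% vs 34.9% — Variant K has the higher rate overall. The two comparisons disagree.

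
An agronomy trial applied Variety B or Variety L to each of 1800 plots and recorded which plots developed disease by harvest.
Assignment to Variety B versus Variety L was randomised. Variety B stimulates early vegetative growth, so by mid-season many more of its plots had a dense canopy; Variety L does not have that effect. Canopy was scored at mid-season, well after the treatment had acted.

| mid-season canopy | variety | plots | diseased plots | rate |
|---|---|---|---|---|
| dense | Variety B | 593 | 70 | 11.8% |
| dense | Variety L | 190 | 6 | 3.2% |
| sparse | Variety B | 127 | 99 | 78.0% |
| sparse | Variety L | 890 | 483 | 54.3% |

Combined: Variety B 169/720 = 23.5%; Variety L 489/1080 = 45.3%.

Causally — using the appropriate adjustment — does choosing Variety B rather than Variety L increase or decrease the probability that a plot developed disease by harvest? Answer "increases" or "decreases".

decreases

The stratified and pooled comparisons disagree (Variety L wins within each mid-season canopy; Variety B wins overall), so the answer turns on the causal role of mid-season canopy.
Mid-season canopy is downstream of the variety. One should not condition on a consequence of treatment, so the overall rates are the right comparison.
Pooled: Variety B 23.5% vs Variety L 45.3%; Variety B is lower overall.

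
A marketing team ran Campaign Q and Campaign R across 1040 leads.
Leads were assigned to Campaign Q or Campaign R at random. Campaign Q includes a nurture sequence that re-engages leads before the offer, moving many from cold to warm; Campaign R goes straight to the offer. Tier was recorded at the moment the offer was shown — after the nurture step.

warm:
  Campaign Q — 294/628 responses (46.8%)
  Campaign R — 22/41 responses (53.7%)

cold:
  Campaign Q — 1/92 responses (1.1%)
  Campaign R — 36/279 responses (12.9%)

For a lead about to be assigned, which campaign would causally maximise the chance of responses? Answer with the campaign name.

The distribution of engagement tier is itself part of what the campaign does — it is an intermediate outcome. Holding it fixed would remove that part of the effect; the total effect is the pooled difference.
Pooled: Campaign Q 41.0% vs Campaign R 18.1%; Campaign Q is higher overall.

Campaign Q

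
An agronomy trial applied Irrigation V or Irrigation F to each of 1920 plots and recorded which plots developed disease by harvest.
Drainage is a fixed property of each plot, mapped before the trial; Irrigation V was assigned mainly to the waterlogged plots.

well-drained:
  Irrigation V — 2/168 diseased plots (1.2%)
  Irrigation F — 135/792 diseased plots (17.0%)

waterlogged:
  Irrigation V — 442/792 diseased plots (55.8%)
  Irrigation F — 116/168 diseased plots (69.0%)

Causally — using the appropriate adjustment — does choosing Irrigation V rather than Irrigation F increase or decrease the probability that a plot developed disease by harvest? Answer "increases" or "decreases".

Within every field drainage level Irrigation V has the lower rate, yet pooled Irrigation F does — Simpson's reversal.
Field drainage satisfies the back-door criterion: it is not a descendant of the irrigation, and it blocks the spurious path from irrigation to outcome. Adjusting for it (i.e., using the within-field drainage rates) gives the causal effect.
Within each level — well-drained: 1.2% vs 17.0%; waterlogged: 55.8% vs 69.0% — Irrigation V is lower every time.

decreases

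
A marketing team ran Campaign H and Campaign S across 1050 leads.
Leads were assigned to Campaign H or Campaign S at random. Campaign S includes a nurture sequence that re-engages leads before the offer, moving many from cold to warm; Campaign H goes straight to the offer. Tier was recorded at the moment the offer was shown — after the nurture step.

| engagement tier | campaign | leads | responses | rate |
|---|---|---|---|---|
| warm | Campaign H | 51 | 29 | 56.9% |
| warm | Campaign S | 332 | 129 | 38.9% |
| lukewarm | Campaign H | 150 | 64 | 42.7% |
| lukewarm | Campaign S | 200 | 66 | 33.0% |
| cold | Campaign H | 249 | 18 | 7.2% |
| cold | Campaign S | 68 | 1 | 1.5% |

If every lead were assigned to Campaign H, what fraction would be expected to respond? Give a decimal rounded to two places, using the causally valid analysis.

0.25

Engagement tier lies on the pathway campaign → engagement tier → outcome, so adjusting for it blocks the indirect effect. For the total causal effect of campaign, use the unadjusted pooled rates.
So P(outcome | do(Campaign H)) is just the pooled rate for Campaign H: 111/450 = 0.247.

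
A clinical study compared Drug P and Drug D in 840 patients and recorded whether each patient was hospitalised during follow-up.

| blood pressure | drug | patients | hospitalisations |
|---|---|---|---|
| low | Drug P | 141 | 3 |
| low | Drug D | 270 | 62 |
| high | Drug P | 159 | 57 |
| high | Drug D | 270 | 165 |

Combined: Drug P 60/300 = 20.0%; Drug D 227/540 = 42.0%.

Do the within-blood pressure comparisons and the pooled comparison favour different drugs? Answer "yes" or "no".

no

Within each blood pressure level (low 2.1% vs 23.0%; high 35.8% vs 61.1%), Drug P has the lower rate every time. Pooled: 20.0% vs 42.0% — Drug P has the lower rate overall. They agree.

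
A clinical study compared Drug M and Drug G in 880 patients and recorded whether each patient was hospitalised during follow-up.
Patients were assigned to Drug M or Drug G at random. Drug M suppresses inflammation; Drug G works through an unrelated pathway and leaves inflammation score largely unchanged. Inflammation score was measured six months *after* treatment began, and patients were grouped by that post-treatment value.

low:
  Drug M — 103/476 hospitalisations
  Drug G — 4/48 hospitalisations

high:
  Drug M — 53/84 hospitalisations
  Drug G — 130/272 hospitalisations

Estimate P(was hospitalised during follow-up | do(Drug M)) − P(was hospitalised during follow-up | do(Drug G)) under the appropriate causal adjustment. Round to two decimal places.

-0.14

Because the drug influences inflammation score, inflammation score is a post-treatment mediator, not a confounder. Stratifying on it would bias the estimate; the causal effect is the crude pooled difference.
The causal difference is the pooled difference: 0.279 − 0.419 = -0.140.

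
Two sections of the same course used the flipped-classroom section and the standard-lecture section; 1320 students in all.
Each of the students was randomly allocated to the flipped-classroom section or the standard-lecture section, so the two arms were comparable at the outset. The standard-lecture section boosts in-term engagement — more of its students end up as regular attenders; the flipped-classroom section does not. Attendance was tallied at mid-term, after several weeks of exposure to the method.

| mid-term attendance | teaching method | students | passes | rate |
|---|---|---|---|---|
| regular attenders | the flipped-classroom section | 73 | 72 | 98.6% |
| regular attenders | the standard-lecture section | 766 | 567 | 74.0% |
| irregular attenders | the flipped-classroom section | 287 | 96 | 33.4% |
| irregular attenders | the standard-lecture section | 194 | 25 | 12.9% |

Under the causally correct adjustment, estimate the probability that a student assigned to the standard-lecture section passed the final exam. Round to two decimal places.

The mid-term attendance-specific comparison favours the flipped-classroom section throughout, but the pooled figures favour the standard-lecture section. The question is whether to condition on mid-term attendance.
The distribution of mid-term attendance is itself part of what the teaching method does — it is an intermediate outcome. Holding it fixed would remove that part of the effect; the total effect is the pooled difference.
So P(outcome | do(the standard-lecture section)) is just the pooled rate for the standard-lecture section: 592/960 = 0.617.

0.62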